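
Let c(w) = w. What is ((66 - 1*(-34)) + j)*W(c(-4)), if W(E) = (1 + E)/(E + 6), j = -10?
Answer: -135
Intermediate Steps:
W(E) = (1 + E)/(6 + E)
((66 - 1*(-34)) + j)*W(c(-4)) = ((66 - 1*(-34)) - 10)*((1 - 4)/(6 - 4)) = ((66 + 34) - 10)*(-3/2) = (100 - 10)*((1/2)*(-3)) = 90*(-3/2) = -135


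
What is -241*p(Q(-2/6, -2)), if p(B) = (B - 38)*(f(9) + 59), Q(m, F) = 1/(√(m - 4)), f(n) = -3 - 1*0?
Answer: 512848 + 13496*I*√39/13 ≈ 5.1285e+5 + 6483.3*I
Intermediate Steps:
f(n) = -3 (f(n) = -3 + 0 = -3)
Q(m, F) = (-4 + m)^(-½) (Q(m, F) = 1/(√(-4 + m)) = (-4 + m)^(-½))
p(B) = -2128 + 56*B (p(B) = (B - 38)*(-3 + 59) = (-38 + B)*56 = -2128 + 56*B)
-241*p(Q(-2/6, -2)) = -241*(-2128 + 56/√(-4 - 2/6)) = -241*(-2128 + 56/√(-4 - 2*⅙)) = -241*(-2128 + 56/√(-4 - ⅓)) = -241*(-2128 + 56/√(-13/3)) = -241*(-2128 + 56*(-I*√39/13)) = -241*(-2128 - 56*I*√39/13) = 512848 + 13496*I*√39/13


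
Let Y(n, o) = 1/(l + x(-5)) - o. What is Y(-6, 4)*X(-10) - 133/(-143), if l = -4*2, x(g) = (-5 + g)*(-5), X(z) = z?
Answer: 122198/3003 ≈ 40.692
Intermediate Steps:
x(g) = 25 - 5*g
l = -8
Y(n, o) = 1/42 - o (Y(n, o) = 1/(-8 + (25 - 5*(-5))) - o = 1/(-8 + (25 + 25)) - o = 1/(-8 + 50) - o = 1/42 - o)
Y(-6, 4)*X(-10) - 133/(-143) = (1/42 - 1*4)*(-10) - 133/(-143) = (1/42 - 4)*(-10) - 133*(-1/143) = -167/42*(-10) + 133/143 = 835/21 + 133/143 = 122198/3003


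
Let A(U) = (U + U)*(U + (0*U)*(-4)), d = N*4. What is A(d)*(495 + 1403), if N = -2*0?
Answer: 0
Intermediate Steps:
N = 0
d = 0 (d = 0*4 = 0)
A(U) = 2*U² (A(U) = (2*U)*(U + 0*(-4)) = (2*U)*(U + 0) = (2*U)*U = 2*U²)
A(d)*(495 + 1403) = (2*0²)*(495 + 1403) = (2*0)*1898 = 0*1898 = 0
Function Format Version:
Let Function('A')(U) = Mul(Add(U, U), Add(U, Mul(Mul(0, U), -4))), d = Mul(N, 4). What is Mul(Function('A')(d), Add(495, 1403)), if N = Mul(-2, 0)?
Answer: 0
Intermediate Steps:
N = 0
d = 0 (d = Mul(0, 4) = 0)
Function('A')(U) = Mul(2, Pow(U, 2)) (Function('A')(U) = Mul(Mul(2, U), Add(U, Mul(0, -4))) = Mul(Mul(2, U), Add(U, 0)) = Mul(Mul(2, U), U) = Mul(2, Pow(U, 2)))
Mul(Function('A')(d), Add(495, 1403)) = Mul(Mul(2, Pow(0, 2)), Add(495, 1403)) = Mul(Mul(2, 0), 1898) = Mul(0, 1898) = 0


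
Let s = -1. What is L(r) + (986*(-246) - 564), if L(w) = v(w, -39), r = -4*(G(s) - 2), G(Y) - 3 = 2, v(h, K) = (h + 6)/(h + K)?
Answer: -4133038/17 ≈ -2.4312e+5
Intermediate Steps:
v(h, K) = (6 + h)/(K + h)
G(Y) = 5 (G(Y) = 3 + 2 = 5)
r = -12 (r = -4*(5 - 2) = -4*3 = -12)
L(w) = (6 + w)/(-39 + w)
L(r) + (986*(-246) - 564) = (6 - 12)/(-39 - 12) + (986*(-246) - 564) = -6/(-51) + (-242556 - 564) = -1/51*(-6) - 243120 = 2/17 - 243120 = -4133038/17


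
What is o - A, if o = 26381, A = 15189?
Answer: 11192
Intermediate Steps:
o - A = 26381 - 1*15189 = 26381 - 15189 = 11192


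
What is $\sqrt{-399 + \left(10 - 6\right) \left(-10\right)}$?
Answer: $i \sqrt{439} \approx 20.952 i$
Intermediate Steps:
$\sqrt{-399 + \left(10 - 6\right) \left(-10\right)} = \sqrt{-399 + 4 \left(-10\right)} = \sqrt{-399 - 40} = \sqrt{-439} = i \sqrt{439}$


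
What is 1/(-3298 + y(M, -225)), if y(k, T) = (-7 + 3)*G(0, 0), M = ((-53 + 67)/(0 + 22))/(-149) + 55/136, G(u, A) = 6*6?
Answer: -1/3442 ≈ -0.00029053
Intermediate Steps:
G(u, A) = 36
M = 89193/222904 (M = (14/22)*(-1/149) + 55*(1/136) = (14*(1/22))*(-1/149) + 55/136 = (7/11)*(-1/149) + 55/136 = -7/1639 + 55/136 = 89193/222904 ≈ 0.40014)
y(k, T) = -144 (y(k, T) = (-7 + 3)*36 = -4*36 = -144)
1/(-3298 + y(M, -225)) = 1/(-3298 - 144) = 1/(-3442) = -1/3442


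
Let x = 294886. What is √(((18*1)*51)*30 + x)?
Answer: √322426 ≈ 567.83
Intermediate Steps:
√(((18*1)*51)*30 + x) = √(((18*1)*51)*30 + 294886) = √((18*51)*30 + 294886) = √(918*30 + 294886) = √(27540 + 294886) = √322426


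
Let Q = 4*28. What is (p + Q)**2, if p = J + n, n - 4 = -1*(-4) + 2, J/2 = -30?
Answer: 3844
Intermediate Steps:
J = -60 (J = 2*(-30) = -60)
n = 10 (n = 4 + (-1*(-4) + 2) = 4 + (4 + 2) = 4 + 6 = 10)
p = -50 (p = -60 + 10 = -50)
Q = 112
(p + Q)**2 = (-50 + 112)**2 = 62**2 = 3844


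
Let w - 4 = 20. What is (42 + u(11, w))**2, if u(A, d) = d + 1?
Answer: 4489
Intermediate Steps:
w = 24 (w = 4 + 20 = 24)
u(A, d) = 1 + d
(42 + u(11, w))**2 = (42 + (1 + 24))**2 = (42 + 25)**2 = 67**2 = 4489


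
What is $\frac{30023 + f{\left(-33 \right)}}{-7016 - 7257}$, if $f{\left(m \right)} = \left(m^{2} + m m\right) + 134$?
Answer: $- \frac{32335}{14273} \approx -2.2655$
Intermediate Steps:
$f{\left(m \right)} = 134 + 2 m^{2}$ ($f{\left(m \right)} = \left(m^{2} + m^{2}\right) + 134 = 2 m^{2} + 134 = 134 + 2 m^{2}$)
$\frac{30023 + f{\left(-33 \right)}}{-7016 - 7257} = \frac{30023 + \left(134 + 2 \left(-33\right)^{2}\right)}{-7016 - 7257} = \frac{30023 + \left(134 + 2 \cdot 1089\right)}{-14273} = \left(30023 + \left(134 + 2178\right)\right) \left(- \frac{1}{14273}\right) = \left(30023 + 2312\right) \left(- \frac{1}{14273}\right) = 32335 \left(- \frac{1}{14273}\right) = - \frac{32335}{14273}$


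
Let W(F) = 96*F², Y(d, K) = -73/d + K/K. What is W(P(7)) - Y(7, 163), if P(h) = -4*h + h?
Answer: 296418/7 ≈ 42345.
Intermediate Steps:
Y(d, K) = 1 - 73/d (Y(d, K) = -73/d + 1 = 1 - 73/d)
P(h) = -3*h
W(P(7)) - Y(7, 163) = 96*(-3*7)² - (-73 + 7)/7 = 96*(-21)² - (-66)/7 = 96*441 - 1*(-66/7) = 42336 + 66/7 = 296418/7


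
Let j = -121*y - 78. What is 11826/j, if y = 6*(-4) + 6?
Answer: 1971/350 ≈ 5.6314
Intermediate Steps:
y = -18 (y = -24 + 6 = -18)
j = 2100 (j = -121*(-18) - 78 = 2178 - 78 = 2100)
11826/j = 11826/2100 = 11826*(1/2100) = 1971/350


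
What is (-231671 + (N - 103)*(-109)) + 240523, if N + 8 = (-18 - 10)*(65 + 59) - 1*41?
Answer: 403868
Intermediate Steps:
N = -3521 (N = -8 + ((-18 - 10)*(65 + 59) - 1*41) = -8 + (-28*124 - 41) = -8 + (-3472 - 41) = -8 - 3513 = -3521)
(-231671 + (N - 103)*(-109)) + 240523 = (-231671 + (-3521 - 103)*(-109)) + 240523 = (-231671 - 3624*(-109)) + 240523 = (-231671 + 395016) + 240523 = 163345 + 240523 = 403868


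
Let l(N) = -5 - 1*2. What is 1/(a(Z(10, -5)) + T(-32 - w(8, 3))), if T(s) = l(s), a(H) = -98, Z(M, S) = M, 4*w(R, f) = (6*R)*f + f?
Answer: -1/105 ≈ -0.0095238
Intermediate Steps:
w(R, f) = f/4 + 3*R*f/2 (w(R, f) = ((6*R)*f + f)/4 = (6*R*f + f)/4 = (f + 6*R*f)/4 = f/4 + 3*R*f/2)
l(N) = -7 (l(N) = -5 - 2 = -7)
T(s) = -7
1/(a(Z(10, -5)) + T(-32 - w(8, 3))) = 1/(-98 - 7) = 1/(-105) = -1/105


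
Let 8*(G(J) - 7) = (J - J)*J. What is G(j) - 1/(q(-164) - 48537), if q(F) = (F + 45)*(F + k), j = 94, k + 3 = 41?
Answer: 234802/33543 ≈ 7.0000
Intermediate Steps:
k = 38 (k = -3 + 41 = 38)
q(F) = (38 + F)*(45 + F) (q(F) = (F + 45)*(F + 38) = (45 + F)*(38 + F) = (38 + F)*(45 + F))
G(J) = 7 (G(J) = 7 + ((J - J)*J)/8 = 7 + (0*J)/8 = 7 + (⅛)*0 = 7 + 0 = 7)
G(j) - 1/(q(-164) - 48537) = 7 - 1/((1710 + (-164)² + 83*(-164)) - 48537) = 7 - 1/((1710 + 26896 - 13612) - 48537) = 7 - 1/(14994 - 48537) = 7 - 1/(-33543) = 7 - 1*(-1/33543) = 7 + 1/33543 = 234802/33543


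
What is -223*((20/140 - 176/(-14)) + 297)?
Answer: -483464/7 ≈ -69066.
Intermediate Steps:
-223*((20/140 - 176/(-14)) + 297) = -223*((20*(1/140) - 176*(-1/14)) + 297) = -223*((1/7 + 88/7) + 297) = -223*(89/7 + 297) = -223*2168/7 = -483464/7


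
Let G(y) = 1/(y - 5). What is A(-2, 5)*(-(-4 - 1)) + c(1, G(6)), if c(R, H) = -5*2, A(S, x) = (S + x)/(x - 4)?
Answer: 5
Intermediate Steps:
G(y) = 1/(-5 + y)
A(S, x) = (S + x)/(-4 + x)
c(R, H) = -10
A(-2, 5)*(-(-4 - 1)) + c(1, G(6)) = ((-2 + 5)/(-4 + 5))*(-(-4 - 1)) - 10 = (3/1)*(-1*(-5)) - 10 = (1*3)*5 - 10 = 3*5 - 10 = 15 - 10 = 5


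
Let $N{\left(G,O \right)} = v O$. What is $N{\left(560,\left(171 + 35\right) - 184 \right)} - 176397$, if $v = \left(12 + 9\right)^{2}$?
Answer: $-166695$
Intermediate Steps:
$v = 441$ ($v = 21^{2} = 441$)
$N{\left(G,O \right)} = 441 O$
$N{\left(560,\left(171 + 35\right) - 184 \right)} - 176397 = 441 \left(\left(171 + 35\right) - 184\right) - 176397 = 441 \left(206 - 184\right) - 176397 = 441 \cdot 22 - 176397 = 9702 - 176397 = -166695$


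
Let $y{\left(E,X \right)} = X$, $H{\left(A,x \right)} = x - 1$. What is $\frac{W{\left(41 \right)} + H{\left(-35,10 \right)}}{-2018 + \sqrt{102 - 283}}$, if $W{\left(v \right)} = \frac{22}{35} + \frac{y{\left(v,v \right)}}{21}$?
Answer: $- \frac{2453888}{427613025} - \frac{1216 i \sqrt{181}}{427613025} \approx -0.0057386 - 3.8258 \cdot 10^{-5} i$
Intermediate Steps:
$H{\left(A,x \right)} = -1 + x$ ($H{\left(A,x \right)} = x - 1 = -1 + x$)
$W{\left(v \right)} = \frac{22}{35} + \frac{v}{21}$
$\frac{W{\left(41 \right)} + H{\left(-35,10 \right)}}{-2018 + \sqrt{102 - 283}} = \frac{\left(\frac{22}{35} + \frac{1}{21} \cdot 41\right) + \left(-1 + 10\right)}{-2018 + \sqrt{102 - 283}} = \frac{\left(\frac{22}{35} + \frac{41}{21}\right) + 9}{-2018 + \sqrt{-181}} = \frac{\frac{271}{105} + 9}{-2018 + i \sqrt{181}} = \frac{1216}{105 \left(-2018 + i \sqrt{181}\right)}$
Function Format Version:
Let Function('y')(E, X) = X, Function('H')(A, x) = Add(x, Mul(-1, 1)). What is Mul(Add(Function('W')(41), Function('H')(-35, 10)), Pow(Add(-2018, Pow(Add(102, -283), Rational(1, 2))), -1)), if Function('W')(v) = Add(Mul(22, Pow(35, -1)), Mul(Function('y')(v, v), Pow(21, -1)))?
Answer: Add(Rational(-2453888, 427613025), Mul(Rational(-1216, 427613025), I, Pow(181, Rational(1, 2)))) ≈ Add(-0.0057386, Mul(-3.8258e-5, I))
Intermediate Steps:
Function('H')(A, x) = Add(-1, x) (Function('H')(A, x) = Add(x, -1) = Add(-1, x))
Function('W')(v) = Add(Rational(22, 35), Mul(Rational(1, 21), v)) (Function('W')(v) = Add(Mul(22, Pow(35, -1)), Mul(v, Pow(21, -1))) = Add(Mul(22, Rational(1, 35)), Mul(v, Rational(1, 21))) = Add(Rational(22, 35), Mul(Rational(1, 21), v)))
Mul(Add(Function('W')(41), Function('H')(-35, 10)), Pow(Add(-2018, Pow(Add(102, -283), Rational(1, 2))), -1)) = Mul(Add(Add(Rational(22, 35), Mul(Rational(1, 21), 41)), Add(-1, 10)), Pow(Add(-2018, Pow(Add(102, -283), Rational(1, 2))), -1)) = Mul(Add(Add(Rational(22, 35), Rational(41, 21)), 9), Pow(Add(-2018, Pow(-181, Rational(1, 2))), -1)) = Mul(Add(Rational(271, 105), 9), Pow(Add(-2018, Mul(I, Pow(181, Rational(1, 2)))), -1)) = Mul(Rational(1216, 105), Pow(Add(-2018, Mul(I, Pow(181, Rational(1, 2)))), -1))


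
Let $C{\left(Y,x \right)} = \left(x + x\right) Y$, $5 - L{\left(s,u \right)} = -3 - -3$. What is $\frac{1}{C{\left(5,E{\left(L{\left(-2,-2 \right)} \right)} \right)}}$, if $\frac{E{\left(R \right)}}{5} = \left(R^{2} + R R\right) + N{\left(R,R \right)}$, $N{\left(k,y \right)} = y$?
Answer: $\frac{1}{2750} \approx 0.00036364$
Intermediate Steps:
$L{\left(s,u \right)} = 5$ ($L{\left(s,u \right)} = 5 - \left(-3 - -3\right) = 5 - \left(-3 + 3\right) = 5 - 0 = 5 + 0 = 5$)
$E{\left(R \right)} = 5 R + 10 R^{2}$ ($E{\left(R \right)} = 5 \left(\left(R^{2} + R R\right) + R\right) = 5 \left(\left(R^{2} + R^{2}\right) + R\right) = 5 \left(2 R^{2} + R\right) = 5 \left(R + 2 R^{2}\right) = 5 R + 10 R^{2}$)
$C{\left(Y,x \right)} = 2 Y x$ ($C{\left(Y,x \right)} = 2 x Y = 2 Y x$)
$\frac{1}{C{\left(5,E{\left(L{\left(-2,-2 \right)} \right)} \right)}} = \frac{1}{2 \cdot 5 \cdot 5 \cdot 5 \left(1 + 2 \cdot 5\right)} = \frac{1}{2 \cdot 5 \cdot 5 \cdot 5 \left(1 + 10\right)} = \frac{1}{2 \cdot 5 \cdot 5 \cdot 5 \cdot 11} = \frac{1}{2 \cdot 5 \cdot 275} = \frac{1}{2750}$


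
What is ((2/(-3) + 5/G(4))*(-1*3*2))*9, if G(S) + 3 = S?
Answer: -234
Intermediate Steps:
G(S) = -3 + S
((2/(-3) + 5/G(4))*(-1*3*2))*9 = ((2/(-3) + 5/(-3 + 4))*(-1*3*2))*9 = ((2*(-⅓) + 5/1)*(-3*2))*9 = ((-⅔ + 5*1)*(-6))*9 = ((-⅔ + 5)*(-6))*9 = ((13/3)*(-6))*9 = -26*9 = -234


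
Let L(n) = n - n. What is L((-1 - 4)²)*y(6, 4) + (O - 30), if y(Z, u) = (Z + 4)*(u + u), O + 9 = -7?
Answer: -46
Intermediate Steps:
O = -16 (O = -9 - 7 = -16)
y(Z, u) = 2*u*(4 + Z) (y(Z, u) = (4 + Z)*(2*u) = 2*u*(4 + Z))
L(n) = 0
L((-1 - 4)²)*y(6, 4) + (O - 30) = 0*(2*4*(4 + 6)) + (-16 - 30) = 0*(2*4*10) - 46 = 0*80 - 46 = 0 - 46 = -46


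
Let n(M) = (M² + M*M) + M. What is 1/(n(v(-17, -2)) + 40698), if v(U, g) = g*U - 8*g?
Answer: 1/45748 ≈ 2.1859e-5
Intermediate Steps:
v(U, g) = -8*g + U*g (v(U, g) = U*g - 8*g = -8*g + U*g)
n(M) = M + 2*M² (n(M) = (M² + M²) + M = 2*M² + M = M + 2*M²)
1/(n(v(-17, -2)) + 40698) = 1/((-2*(-8 - 17))*(1 + 2*(-2*(-8 - 17))) + 40698) = 1/((-2*(-25))*(1 + 2*(-2*(-25))) + 40698) = 1/(50*(1 + 2*50) + 40698) = 1/(50*(1 + 100) + 40698) = 1/(50*101 + 40698) = 1/(5050 + 40698) = 1/45748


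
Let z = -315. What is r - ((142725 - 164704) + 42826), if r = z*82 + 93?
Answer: -46584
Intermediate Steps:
r = -25737 (r = -315*82 + 93 = -25830 + 93 = -25737)
r - ((142725 - 164704) + 42826) = -25737 - ((142725 - 164704) + 42826) = -25737 - (-21979 + 42826) = -25737 - 1*20847 = -25737 - 20847 = -46584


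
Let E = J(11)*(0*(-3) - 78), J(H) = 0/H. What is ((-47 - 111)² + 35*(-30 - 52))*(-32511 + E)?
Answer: -718298034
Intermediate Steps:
J(H) = 0
E = 0 (E = 0*(0*(-3) - 78) = 0*(0 - 78) = 0*(-78) = 0)
((-47 - 111)² + 35*(-30 - 52))*(-32511 + E) = ((-47 - 111)² + 35*(-30 - 52))*(-32511 + 0) = ((-158)² + 35*(-82))*(-32511) = (24964 - 2870)*(-32511) = 22094*(-32511) = -718298034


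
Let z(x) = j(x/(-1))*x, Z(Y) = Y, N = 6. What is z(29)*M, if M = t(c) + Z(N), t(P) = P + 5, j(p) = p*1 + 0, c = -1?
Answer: -8410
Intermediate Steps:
j(p) = p (j(p) = p + 0 = p)
t(P) = 5 + P
z(x) = -x² (z(x) = (x/(-1))*x = (x*(-1))*x = (-x)*x = -x²)
M = 10 (M = (5 - 1) + 6 = 4 + 6 = 10)
z(29)*M = -1*29²*10 = -1*841*10 = -841*10 = -8410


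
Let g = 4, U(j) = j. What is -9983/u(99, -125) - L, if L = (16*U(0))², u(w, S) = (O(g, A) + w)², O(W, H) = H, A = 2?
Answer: -9983/10201 ≈ -0.97863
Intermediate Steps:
u(w, S) = (2 + w)²
L = 0 (L = (16*0)² = 0² = 0)
-9983/u(99, -125) - L = -9983/(2 + 99)² - 1*0 = -9983/(101²) + 0 = -9983/10201 + 0 = -9983/10201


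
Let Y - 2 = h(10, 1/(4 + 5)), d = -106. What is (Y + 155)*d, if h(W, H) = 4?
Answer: -17066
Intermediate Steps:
Y = 6 (Y = 2 + 4 = 6)
(Y + 155)*d = (6 + 155)*(-106) = 161*(-106) = -17066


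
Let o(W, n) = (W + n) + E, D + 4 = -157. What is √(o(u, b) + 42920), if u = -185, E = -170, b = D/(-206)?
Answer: √1806321506/206 ≈ 206.31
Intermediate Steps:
D = -161 (D = -4 - 157 = -161)
b = 161/206 (b = -161/(-206) = -161*(-1/206) = 161/206 ≈ 0.78155)
o(W, n) = -170 + W + n (o(W, n) = (W + n) - 170 = -170 + W + n)
√(o(u, b) + 42920) = √((-170 - 185 + 161/206) + 42920) = √(-72969/206 + 42920) = √(8768551/206) = √1806321506/206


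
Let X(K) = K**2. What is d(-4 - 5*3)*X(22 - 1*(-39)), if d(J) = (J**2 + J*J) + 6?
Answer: 2708888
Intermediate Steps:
d(J) = 6 + 2*J**2 (d(J) = (J**2 + J**2) + 6 = 2*J**2 + 6 = 6 + 2*J**2)
d(-4 - 5*3)*X(22 - 1*(-39)) = (6 + 2*(-4 - 5*3)**2)*(22 - 1*(-39))**2 = (6 + 2*(-4 - 15)**2)*(22 + 39)**2 = (6 + 2*(-19)**2)*61**2 = (6 + 2*361)*3721 = (6 + 722)*3721 = 728*3721 = 2708888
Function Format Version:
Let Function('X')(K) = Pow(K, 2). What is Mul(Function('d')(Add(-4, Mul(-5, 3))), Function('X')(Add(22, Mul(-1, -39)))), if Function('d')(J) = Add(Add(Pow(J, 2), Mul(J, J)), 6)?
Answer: 2708888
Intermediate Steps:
Function('d')(J) = Add(6, Mul(2, Pow(J, 2))) (Function('d')(J) = Add(Add(Pow(J, 2), Pow(J, 2)), 6) = Add(Mul(2, Pow(J, 2)), 6) = Add(6, Mul(2, Pow(J, 2))))
Mul(Function('d')(Add(-4, Mul(-5, 3))), Function('X')(Add(22, Mul(-1, -39)))) = Mul(Add(6, Mul(2, Pow(Add(-4, Mul(-5, 3)), 2))), Pow(Add(22, Mul(-1, -39)), 2)) = Mul(Add(6, Mul(2, Pow(Add(-4, -15), 2))), Pow(Add(22, 39), 2)) = Mul(Add(6, Mul(2, Pow(-19, 2))), Pow(61, 2)) = Mul(Add(6, Mul(2, 361)), 3721) = Mul(Add(6, 722), 3721) = Mul(728, 3721) = 2708888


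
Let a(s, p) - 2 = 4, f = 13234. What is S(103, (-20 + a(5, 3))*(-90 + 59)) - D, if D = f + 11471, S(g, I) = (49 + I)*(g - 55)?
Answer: -1521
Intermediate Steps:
a(s, p) = 6 (a(s, p) = 2 + 4 = 6)
S(g, I) = (-55 + g)*(49 + I) (S(g, I) = (49 + I)*(-55 + g) = (-55 + g)*(49 + I))
D = 24705 (D = 13234 + 11471 = 24705)
S(103, (-20 + a(5, 3))*(-90 + 59)) - D = (-2695 - 55*(-20 + 6)*(-90 + 59) + 49*103 + ((-20 + 6)*(-90 + 59))*103) - 1*24705 = (-2695 - (-770)*(-31) + 5047 - 14*(-31)*103) - 24705 = (-2695 - 55*434 + 5047 + 434*103) - 24705 = (-2695 - 23870 + 5047 + 44702) - 24705 = 23184 - 24705 = -1521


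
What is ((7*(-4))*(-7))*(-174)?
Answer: -34104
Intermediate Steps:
((7*(-4))*(-7))*(-174) = -28*(-7)*(-174) = 196*(-174) = -34104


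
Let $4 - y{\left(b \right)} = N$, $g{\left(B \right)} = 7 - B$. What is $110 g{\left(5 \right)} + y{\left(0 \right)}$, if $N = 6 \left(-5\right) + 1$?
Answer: $253$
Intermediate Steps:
$N = -29$ ($N = -30 + 1 = -29$)
$y{\left(b \right)} = 33$ ($y{\left(b \right)} = 4 - -29 = 4 + 29 = 33$)
$110 g{\left(5 \right)} + y{\left(0 \right)} = 110 \left(7 - 5\right) + 33 = 110 \cdot 2 + 33 = 220 + 33 = 253$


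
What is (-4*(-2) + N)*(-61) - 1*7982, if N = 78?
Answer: -13228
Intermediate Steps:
(-4*(-2) + N)*(-61) - 1*7982 = (-4*(-2) + 78)*(-61) - 1*7982 = (8 + 78)*(-61) - 7982 = 86*(-61) - 7982 = -5246 - 7982 = -13228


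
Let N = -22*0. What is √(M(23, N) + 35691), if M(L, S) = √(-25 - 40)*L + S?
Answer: √(35691 + 23*I*√65) ≈ 188.92 + 0.4908*I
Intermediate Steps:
N = 0
M(L, S) = S + I*L*√65 (M(L, S) = √(-65)*L + S = (I*√65)*L + S = I*L*√65 + S = S + I*L*√65)
√(M(23, N) + 35691) = √((0 + I*23*√65) + 35691) = √((0 + 23*I*√65) + 35691) = √(23*I*√65 + 35691) = √(35691 + 23*I*√65)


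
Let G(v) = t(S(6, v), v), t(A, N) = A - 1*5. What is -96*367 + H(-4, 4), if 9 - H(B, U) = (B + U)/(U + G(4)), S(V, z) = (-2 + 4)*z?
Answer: -35223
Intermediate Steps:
S(V, z) = 2*z
t(A, N) = -5 + A (t(A, N) = A - 5 = -5 + A)
G(v) = -5 + 2*v
H(B, U) = 9 - (B + U)/(3 + U) (H(B, U) = 9 - (B + U)/(U + (-5 + 2*4)) = 9 - (B + U)/(U + (-5 + 8)) = 9 - (B + U)/(U + 3) = 9 - (B + U)/(3 + U))
-96*367 + H(-4, 4) = -96*367 + (27 - 1*(-4) + 8*4)/(3 + 4) = -35232 + (27 + 4 + 32)/7 = -35232 + (1/7)*63 = -35232 + 9 = -35223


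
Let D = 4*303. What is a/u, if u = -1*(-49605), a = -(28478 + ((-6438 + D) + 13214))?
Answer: -36466/49605 ≈ -0.73513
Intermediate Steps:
D = 1212
a = -36466 (a = -(28478 + ((-6438 + 1212) + 13214)) = -(28478 + (-5226 + 13214)) = -(28478 + 7988) = -1*36466 = -36466)
u = 49605
a/u = -36466/49605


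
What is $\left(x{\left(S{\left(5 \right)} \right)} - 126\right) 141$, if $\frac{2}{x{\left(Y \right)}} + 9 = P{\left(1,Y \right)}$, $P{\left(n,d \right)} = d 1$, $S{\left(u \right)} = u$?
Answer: $- \frac{35673}{2} \approx -17837.0$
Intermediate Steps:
$P{\left(n,d \right)} = d$
$x{\left(Y \right)} = \frac{2}{-9 + Y}$
$\left(x{\left(S{\left(5 \right)} \right)} - 126\right) 141 = \left(\frac{2}{-9 + 5} - 126\right) 141 = \left(\frac{2}{-4} - 126\right) 141 = \left(2 \left(- \frac{1}{4}\right) - 126\right) 141 = \left(- \frac{1}{2} - 126\right) 141 = \left(- \frac{253}{2}\right) 141 = - \frac{35673}{2}$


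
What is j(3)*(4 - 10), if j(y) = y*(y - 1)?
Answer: -36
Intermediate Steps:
j(y) = y*(-1 + y)
j(3)*(4 - 10) = (3*(-1 + 3))*(4 - 10) = (3*2)*(-6) = 6*(-6) = -36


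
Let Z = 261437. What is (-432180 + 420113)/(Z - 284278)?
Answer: 12067/22841 ≈ 0.52830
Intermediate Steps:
(-432180 + 420113)/(Z - 284278) = (-432180 + 420113)/(261437 - 284278) = -12067/(-22841) = -12067*(-1/22841) = 12067/22841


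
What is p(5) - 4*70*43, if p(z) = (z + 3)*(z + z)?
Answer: -11960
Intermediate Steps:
p(z) = 2*z*(3 + z) (p(z) = (3 + z)*(2*z) = 2*z*(3 + z))
p(5) - 4*70*43 = 2*5*(3 + 5) - 4*70*43 = 2*5*8 - 280*43 = 80 - 12040 = -11960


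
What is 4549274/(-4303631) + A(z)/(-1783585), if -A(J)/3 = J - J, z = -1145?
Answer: -4549274/4303631 ≈ -1.0571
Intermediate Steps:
A(J) = 0 (A(J) = -3*(J - J) = -3*0 = 0)
4549274/(-4303631) + A(z)/(-1783585) = 4549274/(-4303631) + 0/(-1783585) = 4549274*(-1/4303631) + 0*(-1/1783585) = -4549274/4303631 + 0 = -4549274/4303631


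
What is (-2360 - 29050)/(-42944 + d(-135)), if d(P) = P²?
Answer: 31410/24719 ≈ 1.2707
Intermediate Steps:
(-2360 - 29050)/(-42944 + d(-135)) = (-2360 - 29050)/(-42944 + (-135)²) = -31410/(-42944 + 18225) = -31410/(-24719) = -31410*(-1/24719) = 31410/24719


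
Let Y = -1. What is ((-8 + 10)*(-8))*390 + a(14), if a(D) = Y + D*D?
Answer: -6045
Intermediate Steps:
a(D) = -1 + D**2 (a(D) = -1 + D*D = -1 + D**2)
((-8 + 10)*(-8))*390 + a(14) = ((-8 + 10)*(-8))*390 + (-1 + 14**2) = (2*(-8))*390 + (-1 + 196) = -16*390 + 195 = -6240 + 195 = -6045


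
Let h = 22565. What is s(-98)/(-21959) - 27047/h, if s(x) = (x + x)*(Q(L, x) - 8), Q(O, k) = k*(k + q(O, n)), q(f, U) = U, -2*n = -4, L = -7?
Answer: 5854261561/70786405 ≈ 82.703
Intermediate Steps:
n = 2 (n = -½*(-4) = 2)
Q(O, k) = k*(2 + k) (Q(O, k) = k*(k + 2) = k*(2 + k))
s(x) = 2*x*(-8 + x*(2 + x)) (s(x) = (x + x)*(x*(2 + x) - 8) = (2*x)*(-8 + x*(2 + x)) = 2*x*(-8 + x*(2 + x)))
s(-98)/(-21959) - 27047/h = (2*(-98)*(-8 - 98*(2 - 98)))/(-21959) - 27047/22565 = (2*(-98)*(-8 - 98*(-96)))*(-1/21959) - 27047*1/22565 = (2*(-98)*(-8 + 9408))*(-1/21959) - 27047/22565 = (2*(-98)*9400)*(-1/21959) - 27047/22565 = -1842400*(-1/21959) - 27047/22565 = 263200/3137 - 27047/22565 = 5854261561/70786405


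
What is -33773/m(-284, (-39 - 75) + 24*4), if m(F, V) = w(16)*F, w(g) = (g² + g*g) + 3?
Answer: 33773/146260 ≈ 0.23091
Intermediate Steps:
w(g) = 3 + 2*g² (w(g) = (g² + g²) + 3 = 2*g² + 3 = 3 + 2*g²)
m(F, V) = 515*F (m(F, V) = (3 + 2*16²)*F = (3 + 2*256)*F = (3 + 512)*F = 515*F)
-33773/m(-284, (-39 - 75) + 24*4) = -33773/(515*(-284)) = -33773/(-146260) = -33773*(-1/146260) = 33773/146260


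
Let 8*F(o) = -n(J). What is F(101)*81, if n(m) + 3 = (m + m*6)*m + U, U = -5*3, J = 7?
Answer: -26325/8 ≈ -3290.6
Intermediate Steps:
U = -15
n(m) = -18 + 7*m**2 (n(m) = -3 + ((m + m*6)*m - 15) = -3 + ((m + 6*m)*m - 15) = -3 + ((7*m)*m - 15) = -3 + (7*m**2 - 15) = -3 + (-15 + 7*m**2) = -18 + 7*m**2)
F(o) = -325/8 (F(o) = (-(-18 + 7*7**2))/8 = (-(-18 + 7*49))/8 = (-(-18 + 343))/8 = (-1*325)/8 = (1/8)*(-325) = -325/8)
F(101)*81 = -325/8*81 = -26325/8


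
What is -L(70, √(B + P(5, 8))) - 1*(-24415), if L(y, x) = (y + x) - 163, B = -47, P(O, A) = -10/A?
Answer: 24508 - I*√193/2 ≈ 24508.0 - 6.9462*I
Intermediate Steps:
L(y, x) = -163 + x + y (L(y, x) = (x + y) - 163 = -163 + x + y)
-L(70, √(B + P(5, 8))) - 1*(-24415) = -(-163 + √(-47 - 10/8) + 70) - 1*(-24415) = -(-163 + √(-47 - 10*⅛) + 70) + 24415 = -(-163 + √(-47 - 5/4) + 70) + 24415 = -(-163 + √(-193/4) + 70) + 24415 = -(-163 + I*√193/2 + 70) + 24415 = -(-93 + I*√193/2) + 24415 = (93 - I*√193/2) + 24415 = 24508 - I*√193/2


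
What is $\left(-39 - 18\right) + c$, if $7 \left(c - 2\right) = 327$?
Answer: $- \frac{58}{7} \approx -8.2857$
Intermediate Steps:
$c = \frac{341}{7}$ ($c = 2 + \frac{1}{7} \cdot 327 = 2 + \frac{327}{7} = \frac{341}{7} \approx 48.714$)
$\left(-39 - 18\right) + c = \left(-39 - 18\right) + \frac{341}{7} = -57 + \frac{341}{7} = - \frac{58}{7}$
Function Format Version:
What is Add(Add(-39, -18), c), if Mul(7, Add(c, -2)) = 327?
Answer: Rational(-58, 7) ≈ -8.2857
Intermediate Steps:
c = Rational(341, 7) (c = Add(2, Mul(Rational(1, 7), 327)) = Add(2, Rational(327, 7)) = Rational(341, 7) ≈ 48.714)
Add(Add(-39, -18), c) = Add(Add(-39, -18), Rational(341, 7)) = Add(-57, Rational(341, 7)) = Rational(-58, 7)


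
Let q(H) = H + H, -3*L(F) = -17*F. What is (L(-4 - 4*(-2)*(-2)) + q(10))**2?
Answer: 78400/9 ≈ 8711.1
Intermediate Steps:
L(F) = 17*F/3 (L(F) = -(-17)*F/3 = 17*F/3)
q(H) = 2*H
(L(-4 - 4*(-2)*(-2)) + q(10))**2 = (17*(-4 - 4*(-2)*(-2))/3 + 2*10)**2 = (17*(-4 - (-8)*(-2))/3 + 20)**2 = (17*(-4 - 1*16)/3 + 20)**2 = (17*(-4 - 16)/3 + 20)**2 = ((17/3)*(-20) + 20)**2 = (-340/3 + 20)**2 = (-280/3)**2 = 78400/9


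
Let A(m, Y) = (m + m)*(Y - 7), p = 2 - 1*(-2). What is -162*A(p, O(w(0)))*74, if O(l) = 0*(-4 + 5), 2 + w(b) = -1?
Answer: 671328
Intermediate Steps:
w(b) = -3 (w(b) = -2 - 1 = -3)
O(l) = 0 (O(l) = 0*1 = 0)
p = 4 (p = 2 + 2 = 4)
A(m, Y) = 2*m*(-7 + Y) (A(m, Y) = (2*m)*(-7 + Y) = 2*m*(-7 + Y))
-162*A(p, O(w(0)))*74 = -324*4*(-7 + 0)*74 = -324*4*(-7)*74 = -162*(-56)*74 = 9072*74 = 671328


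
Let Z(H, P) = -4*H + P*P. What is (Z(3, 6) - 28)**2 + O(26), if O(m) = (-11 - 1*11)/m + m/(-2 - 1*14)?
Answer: 1407/104 ≈ 13.529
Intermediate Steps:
Z(H, P) = P**2 - 4*H (Z(H, P) = -4*H + P**2 = P**2 - 4*H)
O(m) = -22/m - m/16 (O(m) = (-11 - 11)/m + m/(-2 - 14) = -22/m + m/(-16) = -22/m + m*(-1/16) = -22/m - m/16)
(Z(3, 6) - 28)**2 + O(26) = ((6**2 - 4*3) - 28)**2 + (-22/26 - 1/16*26) = ((36 - 12) - 28)**2 + (-22*1/26 - 13/8) = (24 - 28)**2 + (-11/13 - 13/8) = (-4)**2 - 257/104 = 16 - 257/104 = 1407/104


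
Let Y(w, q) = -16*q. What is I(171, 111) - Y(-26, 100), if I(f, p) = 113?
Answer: 1713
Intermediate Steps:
I(171, 111) - Y(-26, 100) = 113 - (-16)*100 = 113 - 1*(-1600) = 113 + 1600 = 1713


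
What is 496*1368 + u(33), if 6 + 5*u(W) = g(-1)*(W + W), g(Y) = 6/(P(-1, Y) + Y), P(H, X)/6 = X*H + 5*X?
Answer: 84815454/125 ≈ 6.7852e+5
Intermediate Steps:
P(H, X) = 30*X + 6*H*X (P(H, X) = 6*(X*H + 5*X) = 6*(H*X + 5*X) = 6*(5*X + H*X) = 30*X + 6*H*X)
g(Y) = 6/(25*Y) (g(Y) = 6/(6*Y*(5 - 1) + Y) = 6/(6*Y*4 + Y) = 6/(24*Y + Y) = 6/((25*Y)) = 6*(1/(25*Y)) = 6/(25*Y))
u(W) = -6/5 - 12*W/125 (u(W) = -6/5 + (((6/25)/(-1))*(W + W))/5 = -6/5 + (((6/25)*(-1))*(2*W))/5 = -6/5 + (-12*W/25)/5 = -6/5 - 12*W/125)
496*1368 + u(33) = 496*1368 + (-6/5 - 12/125*33) = 678528 + (-6/5 - 396/125) = 678528 - 546/125 = 84815454/125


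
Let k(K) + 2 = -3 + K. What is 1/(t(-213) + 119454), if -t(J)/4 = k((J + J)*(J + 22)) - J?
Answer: -1/206842 ≈ -4.8346e-6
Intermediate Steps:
k(K) = -5 + K (k(K) = -2 + (-3 + K) = -5 + K)
t(J) = 20 + 4*J - 8*J*(22 + J) (t(J) = -4*((-5 + (J + J)*(J + 22)) - J) = -4*((-5 + (2*J)*(22 + J)) - J) = -4*((-5 + 2*J*(22 + J)) - J) = -4*(-5 - J + 2*J*(22 + J)) = 20 + 4*J - 8*J*(22 + J))
1/(t(-213) + 119454) = 1/((20 - 172*(-213) - 8*(-213)**2) + 119454) = 1/((20 + 36636 - 8*45369) + 119454) = 1/((20 + 36636 - 362952) + 119454) = 1/(-326296 + 119454) = 1/(-206842) = -1/206842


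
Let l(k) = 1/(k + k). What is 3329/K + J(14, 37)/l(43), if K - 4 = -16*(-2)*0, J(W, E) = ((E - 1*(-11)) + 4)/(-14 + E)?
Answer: 94455/92 ≈ 1026.7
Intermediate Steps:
J(W, E) = (15 + E)/(-14 + E) (J(W, E) = ((E + 11) + 4)/(-14 + E) = ((11 + E) + 4)/(-14 + E) = (15 + E)/(-14 + E))
l(k) = 1/(2*k)
K = 4 (K = 4 - 16*(-2)*0 = 4 + 32*0 = 4 + 0 = 4)
3329/K + J(14, 37)/l(43) = 3329/4 + ((15 + 37)/(-14 + 37))/(((½)/43)) = 3329*(¼) + (52/23)/(((½)*(1/43))) = 3329/4 + ((1/23)*52)/(1/86) = 3329/4 + (52/23)*86 = 3329/4 + 4472/23 = 94455/92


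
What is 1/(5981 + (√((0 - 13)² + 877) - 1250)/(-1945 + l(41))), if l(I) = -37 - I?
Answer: 24479944699/146429675259923 + 2023*√1046/146429675259923 ≈ 0.00016718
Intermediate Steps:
1/(5981 + (√((0 - 13)² + 877) - 1250)/(-1945 + l(41))) = 1/(5981 + (√((0 - 13)² + 877) - 1250)/(-1945 + (-37 - 1*41))) = 1/(5981 + (√((-13)² + 877) - 1250)/(-1945 + (-37 - 41))) = 1/(5981 + (√(169 + 877) - 1250)/(-1945 - 78)) = 1/(5981 + (√1046 - 1250)/(-2023)) = 1/(5981 + (-1250 + √1046)*(-1/2023)) = 1/(5981 + (1250/2023 - √1046/2023)) = 1/(12100813/2023 - √1046/2023)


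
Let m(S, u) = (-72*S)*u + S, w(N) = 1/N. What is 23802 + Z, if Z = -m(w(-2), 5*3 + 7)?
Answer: 46021/2 ≈ 23011.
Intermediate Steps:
w(N) = 1/N
m(S, u) = S - 72*S*u (m(S, u) = -72*S*u + S = S - 72*S*u)
Z = -1583/2 (Z = -(1 - 72*(5*3 + 7))/(-2) = -(-1)*(1 - 72*(15 + 7))/2 = -(-1)*(1 - 72*22)/2 = -(-1)*(1 - 1584)/2 = -(-1)*(-1583)/2 = -1*1583/2 = -1583/2 ≈ -791.50)
23802 + Z = 23802 - 1583/2 = 46021/2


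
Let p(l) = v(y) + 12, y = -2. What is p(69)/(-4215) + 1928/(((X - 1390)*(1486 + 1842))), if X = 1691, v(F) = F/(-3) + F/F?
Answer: -2086411/1583356320 ≈ -0.0013177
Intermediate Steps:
v(F) = 1 - F/3 (v(F) = F*(-⅓) + 1 = -F/3 + 1 = 1 - F/3)
p(l) = 41/3 (p(l) = (1 - ⅓*(-2)) + 12 = (1 + ⅔) + 12 = 5/3 + 12 = 41/3)
p(69)/(-4215) + 1928/(((X - 1390)*(1486 + 1842))) = (41/3)/(-4215) + 1928/(((1691 - 1390)*(1486 + 1842))) = (41/3)*(-1/4215) + 1928/((301*3328)) = -41/12645 + 1928/1001728 = -41/12645 + 1928*(1/1001728) = -41/12645 + 241/125216 = -2086411/1583356320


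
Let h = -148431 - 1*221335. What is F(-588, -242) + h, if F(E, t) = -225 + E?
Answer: -370579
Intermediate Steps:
h = -369766 (h = -148431 - 221335 = -369766)
F(-588, -242) + h = (-225 - 588) - 369766 = -813 - 369766 = -370579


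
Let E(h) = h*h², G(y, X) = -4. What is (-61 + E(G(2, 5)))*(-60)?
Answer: 7500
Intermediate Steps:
E(h) = h³
(-61 + E(G(2, 5)))*(-60) = (-61 + (-4)³)*(-60) = (-61 - 64)*(-60) = -125*(-60) = 7500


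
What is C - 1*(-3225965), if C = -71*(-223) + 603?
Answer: 3242401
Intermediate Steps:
C = 16436 (C = 15833 + 603 = 16436)
C - 1*(-3225965) = 16436 - 1*(-3225965) = 16436 + 3225965 = 3242401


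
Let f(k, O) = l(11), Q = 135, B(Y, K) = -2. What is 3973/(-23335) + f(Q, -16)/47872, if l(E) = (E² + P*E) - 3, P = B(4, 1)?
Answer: -5873603/34909160 ≈ -0.16825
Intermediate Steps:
P = -2
l(E) = -3 + E² - 2*E (l(E) = (E² - 2*E) - 3 = -3 + E² - 2*E)
f(k, O) = 96 (f(k, O) = -3 + 11² - 2*11 = -3 + 121 - 22 = 96)
3973/(-23335) + f(Q, -16)/47872 = 3973/(-23335) + 96/47872 = 3973*(-1/23335) + 96*(1/47872) = -3973/23335 + 3/1496 = -5873603/34909160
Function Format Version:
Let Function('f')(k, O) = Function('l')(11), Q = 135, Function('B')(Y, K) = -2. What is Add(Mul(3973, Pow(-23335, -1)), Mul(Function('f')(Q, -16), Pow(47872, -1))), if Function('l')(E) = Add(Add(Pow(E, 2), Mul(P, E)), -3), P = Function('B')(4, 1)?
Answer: Rational(-5873603, 34909160) ≈ -0.16825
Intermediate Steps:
P = -2
Function('l')(E) = Add(-3, Pow(E, 2), Mul(-2, E)) (Function('l')(E) = Add(Add(Pow(E, 2), Mul(-2, E)), -3) = Add(-3, Pow(E, 2), Mul(-2, E)))
Function('f')(k, O) = 96 (Function('f')(k, O) = Add(-3, Pow(11, 2), Mul(-2, 11)) = Add(-3, 121, -22) = 96)
Add(Mul(3973, Pow(-23335, -1)), Mul(Function('f')(Q, -16), Pow(47872, -1))) = Add(Mul(3973, Pow(-23335, -1)), Mul(96, Pow(47872, -1))) = Add(Mul(3973, Rational(-1, 23335)), Mul(96, Rational(1, 47872))) = Add(Rational(-3973, 23335), Rational(3, 1496)) = Rational(-5873603, 34909160)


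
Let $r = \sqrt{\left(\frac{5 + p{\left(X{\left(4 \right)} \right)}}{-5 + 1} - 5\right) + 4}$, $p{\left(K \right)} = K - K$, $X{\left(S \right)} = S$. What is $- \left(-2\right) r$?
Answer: $3 i \approx 3.0 i$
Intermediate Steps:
$p{\left(K \right)} = 0$
$r = \frac{3 i}{2}$ ($r = \sqrt{\left(\frac{5 + 0}{-5 + 1} - 5\right) + 4} = \sqrt{\left(\frac{5}{-4} - 5\right) + 4} = \sqrt{\left(5 \left(- \frac{1}{4}\right) - 5\right) + 4} = \sqrt{\left(- \frac{5}{4} - 5\right) + 4} = \sqrt{- \frac{25}{4} + 4} = \sqrt{- \frac{9}{4}} = \frac{3 i}{2} \approx 1.5 i$)
$- \left(-2\right) r = - \left(-2\right) \frac{3 i}{2} = - \left(-3\right) i = 3 i$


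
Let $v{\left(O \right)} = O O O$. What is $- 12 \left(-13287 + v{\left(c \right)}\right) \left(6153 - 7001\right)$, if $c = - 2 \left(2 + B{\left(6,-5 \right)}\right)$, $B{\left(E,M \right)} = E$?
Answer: $-176889408$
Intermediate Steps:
$c = -16$ ($c = - 2 \left(2 + 6\right) = \left(-2\right) 8 = -16$)
$v{\left(O \right)} = O^{3}$ ($v{\left(O \right)} = O^{2} O = O^{3}$)
$- 12 \left(-13287 + v{\left(c \right)}\right) \left(6153 - 7001\right) = - 12 \left(-13287 + \left(-16\right)^{3}\right) \left(6153 - 7001\right) = - 12 \left(-13287 - 4096\right) \left(-848\right) = - 12 \left(\left(-17383\right) \left(-848\right)\right) = \left(-12\right) 14740784 = -176889408$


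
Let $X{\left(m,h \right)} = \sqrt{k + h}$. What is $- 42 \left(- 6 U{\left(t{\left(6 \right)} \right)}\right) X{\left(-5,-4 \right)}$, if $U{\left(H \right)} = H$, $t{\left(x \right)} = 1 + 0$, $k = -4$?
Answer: $504 i \sqrt{2} \approx 712.76 i$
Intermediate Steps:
$t{\left(x \right)} = 1$
$X{\left(m,h \right)} = \sqrt{-4 + h}$
$- 42 \left(- 6 U{\left(t{\left(6 \right)} \right)}\right) X{\left(-5,-4 \right)} = - 42 \left(\left(-6\right) 1\right) \sqrt{-4 - 4} = \left(-42\right) \left(-6\right) \sqrt{-8} = 252 \cdot 2 i \sqrt{2} = 504 i \sqrt{2}$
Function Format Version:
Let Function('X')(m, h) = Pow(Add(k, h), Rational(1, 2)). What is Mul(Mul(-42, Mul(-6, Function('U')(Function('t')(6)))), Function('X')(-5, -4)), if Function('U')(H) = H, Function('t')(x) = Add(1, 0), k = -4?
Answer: Mul(504, I, Pow(2, Rational(1, 2))) ≈ Mul(712.76, I)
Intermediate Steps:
Function('t')(x) = 1
Function('X')(m, h) = Pow(Add(-4, h), Rational(1, 2))
Mul(Mul(-42, Mul(-6, Function('U')(Function('t')(6)))), Function('X')(-5, -4)) = Mul(Mul(-42, Mul(-6, 1)), Pow(Add(-4, -4), Rational(1, 2))) = Mul(Mul(-42, -6), Pow(-8, Rational(1, 2))) = Mul(252, Mul(2, I, Pow(2, Rational(1, 2)))) = Mul(504, I, Pow(2, Rational(1, 2)))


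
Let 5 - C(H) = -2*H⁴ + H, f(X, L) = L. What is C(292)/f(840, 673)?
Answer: 14539899105/673 ≈ 2.1605e+7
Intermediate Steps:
C(H) = 5 - H + 2*H⁴ (C(H) = 5 - (-2*H⁴ + H) = 5 - (H - 2*H⁴) = 5 + (-H + 2*H⁴) = 5 - H + 2*H⁴)
C(292)/f(840, 673) = (5 - 1*292 + 2*292⁴)/673 = (5 - 292 + 2*7269949696)*(1/673) = (5 - 292 + 14539899392)*(1/673) = 14539899105*(1/673) = 14539899105/673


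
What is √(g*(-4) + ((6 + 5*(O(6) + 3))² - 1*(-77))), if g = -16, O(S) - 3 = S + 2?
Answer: √5917 ≈ 76.922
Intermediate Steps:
O(S) = 5 + S (O(S) = 3 + (S + 2) = 3 + (2 + S) = 5 + S)
√(g*(-4) + ((6 + 5*(O(6) + 3))² - 1*(-77))) = √(-16*(-4) + ((6 + 5*((5 + 6) + 3))² - 1*(-77))) = √(64 + ((6 + 5*(11 + 3))² + 77)) = √(64 + ((6 + 5*14)² + 77)) = √(64 + ((6 + 70)² + 77)) = √(64 + (76² + 77)) = √(64 + (5776 + 77)) = √(64 + 5853) = √5917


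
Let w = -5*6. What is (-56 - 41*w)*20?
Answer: 23480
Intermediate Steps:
w = -30
(-56 - 41*w)*20 = (-56 - 41*(-30))*20 = (-56 + 1230)*20 = 1174*20 = 23480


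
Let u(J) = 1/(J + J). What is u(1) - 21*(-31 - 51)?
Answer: 3445/2 ≈ 1722.5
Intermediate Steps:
u(J) = 1/(2*J)
u(1) - 21*(-31 - 51) = (1/2)/1 - 21*(-31 - 51) = (1/2)*1 - 21*(-82) = 1/2 + 1722 = 3445/2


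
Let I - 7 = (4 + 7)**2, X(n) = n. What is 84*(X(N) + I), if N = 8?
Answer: 11424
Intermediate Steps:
I = 128 (I = 7 + (4 + 7)**2 = 7 + 11**2 = 7 + 121 = 128)
84*(X(N) + I) = 84*(8 + 128) = 84*136 = 11424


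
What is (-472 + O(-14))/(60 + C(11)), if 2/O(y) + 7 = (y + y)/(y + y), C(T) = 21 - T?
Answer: -1417/210 ≈ -6.7476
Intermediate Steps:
O(y) = -1/3 (O(y) = 2/(-7 + (y + y)/(y + y)) = 2/(-7 + (2*y)/((2*y))) = 2/(-7 + (2*y)*(1/(2*y))) = 2/(-7 + 1) = 2/(-6) = 2*(-1/6) = -1/3)
(-472 + O(-14))/(60 + C(11)) = (-472 - 1/3)/(60 + (21 - 1*11)) = -1417/(3*(60 + (21 - 11))) = -1417/(3*(60 + 10)) = -1417/3/70 = -1417/3*1/70 = -1417/210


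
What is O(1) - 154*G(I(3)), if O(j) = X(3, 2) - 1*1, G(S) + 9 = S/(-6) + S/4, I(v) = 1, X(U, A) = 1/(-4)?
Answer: 16463/12 ≈ 1371.9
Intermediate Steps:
X(U, A) = -¼
G(S) = -9 + S/12 (G(S) = -9 + (S/(-6) + S/4) = -9 + (S*(-⅙) + S*(¼)) = -9 + (-S/6 + S/4) = -9 + S/12)
O(j) = -5/4 (O(j) = -¼ - 1*1 = -¼ - 1 = -5/4)
O(1) - 154*G(I(3)) = -5/4 - 154*(-9 + (1/12)*1) = -5/4 - 154*(-9 + 1/12) = -5/4 - 154*(-107/12) = -5/4 + 8239/6 = 16463/12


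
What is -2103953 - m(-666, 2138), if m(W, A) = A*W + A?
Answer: -682183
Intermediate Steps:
m(W, A) = A + A*W
-2103953 - m(-666, 2138) = -2103953 - 2138*(1 - 666) = -2103953 - 2138*(-665) = -2103953 - 1*(-1421770) = -2103953 + 1421770 = -682183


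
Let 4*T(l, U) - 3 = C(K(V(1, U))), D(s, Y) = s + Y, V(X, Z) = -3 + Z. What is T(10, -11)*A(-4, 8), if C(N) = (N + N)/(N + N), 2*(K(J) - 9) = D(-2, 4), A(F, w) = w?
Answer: 8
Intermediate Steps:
D(s, Y) = Y + s
K(J) = 10 (K(J) = 9 + (4 - 2)/2 = 9 + (½)*2 = 9 + 1 = 10)
C(N) = 1 (C(N) = (2*N)/((2*N)) = (2*N)*(1/(2*N)) = 1)
T(l, U) = 1 (T(l, U) = ¾ + (¼)*1 = ¾ + ¼ = 1)
T(10, -11)*A(-4, 8) = 1*8 = 8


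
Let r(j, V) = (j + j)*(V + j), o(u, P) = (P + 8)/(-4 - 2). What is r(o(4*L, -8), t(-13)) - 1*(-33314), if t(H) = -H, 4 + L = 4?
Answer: 33314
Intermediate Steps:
L = 0 (L = -4 + 4 = 0)
o(u, P) = -4/3 - P/6 (o(u, P) = (8 + P)/(-6) = (8 + P)*(-1/6) = -4/3 - P/6)
r(j, V) = 2*j*(V + j) (r(j, V) = (2*j)*(V + j) = 2*j*(V + j))
r(o(4*L, -8), t(-13)) - 1*(-33314) = 2*(-4/3 - 1/6*(-8))*(-1*(-13) + (-4/3 - 1/6*(-8))) - 1*(-33314) = 2*(-4/3 + 4/3)*(13 + (-4/3 + 4/3)) + 33314 = 2*0*(13 + 0) + 33314 = 2*0*13 + 33314 = 0 + 33314 = 33314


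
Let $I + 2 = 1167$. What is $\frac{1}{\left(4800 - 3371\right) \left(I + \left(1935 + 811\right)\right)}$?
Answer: $\frac{1}{5588819} \approx 1.7893 \cdot 10^{-7}$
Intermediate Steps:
$I = 1165$ ($I = -2 + 1167 = 1165$)
$\frac{1}{\left(4800 - 3371\right) \left(I + \left(1935 + 811\right)\right)} = \frac{1}{\left(4800 - 3371\right) \left(1165 + \left(1935 + 811\right)\right)} = \frac{1}{1429 \left(1165 + 2746\right)} = \frac{1}{1429 \cdot 3911} = \frac{1}{5588819}$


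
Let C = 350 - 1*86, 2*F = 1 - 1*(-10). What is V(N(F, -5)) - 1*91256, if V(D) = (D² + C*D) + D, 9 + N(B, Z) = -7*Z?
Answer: -83690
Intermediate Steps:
F = 11/2 (F = (1 - 1*(-10))/2 = (1 + 10)/2 = (½)*11 = 11/2 ≈ 5.5000)
C = 264 (C = 350 - 86 = 264)
N(B, Z) = -9 - 7*Z
V(D) = D² + 265*D (V(D) = (D² + 264*D) + D = D² + 265*D)
V(N(F, -5)) - 1*91256 = (-9 - 7*(-5))*(265 + (-9 - 7*(-5))) - 1*91256 = (-9 + 35)*(265 + (-9 + 35)) - 91256 = 26*(265 + 26) - 91256 = 26*291 - 91256 = 7566 - 91256 = -83690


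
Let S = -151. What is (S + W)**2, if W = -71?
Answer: 49284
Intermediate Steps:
(S + W)**2 = (-151 - 71)**2 = (-222)**2 = 49284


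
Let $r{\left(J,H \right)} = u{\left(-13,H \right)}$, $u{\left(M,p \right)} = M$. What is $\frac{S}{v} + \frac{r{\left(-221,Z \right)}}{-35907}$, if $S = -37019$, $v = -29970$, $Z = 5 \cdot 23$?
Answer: $\frac{443210281}{358710930} \approx 1.2356$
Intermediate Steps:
$Z = 115$
$r{\left(J,H \right)} = -13$
$\frac{S}{v} + \frac{r{\left(-221,Z \right)}}{-35907} = - \frac{37019}{-29970} - \frac{13}{-35907} = \left(-37019\right) \left(- \frac{1}{29970}\right) - - \frac{13}{35907} = \frac{37019}{29970} + \frac{13}{35907} = \frac{443210281}{358710930}$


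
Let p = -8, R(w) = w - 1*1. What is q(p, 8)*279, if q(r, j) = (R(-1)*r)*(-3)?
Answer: -13392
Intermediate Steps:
R(w) = -1 + w (R(w) = w - 1 = -1 + w)
q(r, j) = 6*r (q(r, j) = ((-1 - 1)*r)*(-3) = -2*r*(-3) = 6*r)
q(p, 8)*279 = (6*(-8))*279 = -48*279 = -13392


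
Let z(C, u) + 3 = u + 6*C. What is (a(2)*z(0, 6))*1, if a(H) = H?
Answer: 6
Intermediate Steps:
z(C, u) = -3 + u + 6*C (z(C, u) = -3 + (u + 6*C) = -3 + u + 6*C)
(a(2)*z(0, 6))*1 = (2*(-3 + 6 + 6*0))*1 = (2*(-3 + 6 + 0))*1 = (2*3)*1 = 6*1 = 6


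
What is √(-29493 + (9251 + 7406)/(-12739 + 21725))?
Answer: I*√2381356864826/8986 ≈ 171.73*I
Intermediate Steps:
√(-29493 + (9251 + 7406)/(-12739 + 21725)) = √(-29493 + 16657/8986) = √(-265007441/8986) = I*√2381356864826/8986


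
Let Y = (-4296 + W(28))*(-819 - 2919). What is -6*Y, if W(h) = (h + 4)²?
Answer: -73384416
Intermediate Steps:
W(h) = (4 + h)²
Y = 12230736 (Y = (-4296 + (4 + 28)²)*(-819 - 2919) = (-4296 + 32²)*(-3738) = (-4296 + 1024)*(-3738) = -3272*(-3738) = 12230736)
-6*Y = -6*12230736 = -73384416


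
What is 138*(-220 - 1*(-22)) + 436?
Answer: -26888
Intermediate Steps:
138*(-220 - 1*(-22)) + 436 = 138*(-220 + 22) + 436 = 138*(-198) + 436 = -27324 + 436 = -26888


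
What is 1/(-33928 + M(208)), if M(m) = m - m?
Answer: -1/33928 ≈ -2.9474e-5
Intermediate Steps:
M(m) = 0
1/(-33928 + M(208)) = 1/(-33928 + 0) = 1/(-33928) = -1/33928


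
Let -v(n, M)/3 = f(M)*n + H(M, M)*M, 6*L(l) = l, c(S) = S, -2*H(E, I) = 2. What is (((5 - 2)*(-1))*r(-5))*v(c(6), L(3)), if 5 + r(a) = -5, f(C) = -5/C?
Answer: 5445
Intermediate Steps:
r(a) = -10 (r(a) = -5 - 5 = -10)
H(E, I) = -1 (H(E, I) = -½*2 = -1)
L(l) = l/6
v(n, M) = 3*M + 15*n/M (v(n, M) = -3*((-5/M)*n - M) = -3*(-5*n/M - M) = -3*(-M - 5*n/M) = 3*M + 15*n/M)
(((5 - 2)*(-1))*r(-5))*v(c(6), L(3)) = (((5 - 2)*(-1))*(-10))*(3*((⅙)*3) + 15*6/((⅙)*3)) = ((3*(-1))*(-10))*(3*(½) + 15*6/(½)) = (-3*(-10))*(3/2 + 15*6*2) = 30*(3/2 + 180) = 30*(363/2) = 5445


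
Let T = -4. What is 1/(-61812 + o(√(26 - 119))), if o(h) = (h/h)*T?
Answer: -1/61816 ≈ -1.6177e-5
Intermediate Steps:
o(h) = -4 (o(h) = (h/h)*(-4) = 1*(-4) = -4)
1/(-61812 + o(√(26 - 119))) = 1/(-61812 - 4) = 1/(-61816) = -1/61816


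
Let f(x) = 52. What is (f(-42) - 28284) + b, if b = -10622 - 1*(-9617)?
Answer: -29237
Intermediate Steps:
b = -1005 (b = -10622 + 9617 = -1005)
(f(-42) - 28284) + b = (52 - 28284) - 1005 = -28232 - 1005 = -29237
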